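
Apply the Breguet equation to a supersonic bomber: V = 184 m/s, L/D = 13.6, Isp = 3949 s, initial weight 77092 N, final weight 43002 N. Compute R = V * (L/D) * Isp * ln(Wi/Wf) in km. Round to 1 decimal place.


Step 1: Coefficient = V * (L/D) * Isp = 184 * 13.6 * 3949 = 9881977.6 m
Step 2: Wi/Wf = 77092 / 43002 = 1.792754
Step 3: ln(1.792754) = 0.583753
Step 4: R = 9881977.6 * 0.583753 = 5768633.0 m = 5768.6 km

5768.6


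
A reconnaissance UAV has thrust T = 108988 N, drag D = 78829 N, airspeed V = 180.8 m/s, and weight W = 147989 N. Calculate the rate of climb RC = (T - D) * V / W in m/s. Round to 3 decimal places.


Step 1: Excess thrust = T - D = 108988 - 78829 = 30159 N
Step 2: Excess power = 30159 * 180.8 = 5452747.2 W
Step 3: RC = 5452747.2 / 147989 = 36.846 m/s

36.846


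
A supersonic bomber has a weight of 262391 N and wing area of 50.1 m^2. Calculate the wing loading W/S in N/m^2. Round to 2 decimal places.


Step 1: Wing loading = W / S = 262391 / 50.1
Step 2: Wing loading = 5237.35 N/m^2

5237.35


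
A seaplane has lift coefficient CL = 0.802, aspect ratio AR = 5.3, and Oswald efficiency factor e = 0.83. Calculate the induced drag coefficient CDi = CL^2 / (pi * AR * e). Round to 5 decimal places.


Step 1: CL^2 = 0.802^2 = 0.643204
Step 2: pi * AR * e = 3.14159 * 5.3 * 0.83 = 13.819866
Step 3: CDi = 0.643204 / 13.819866 = 0.04654

0.04654


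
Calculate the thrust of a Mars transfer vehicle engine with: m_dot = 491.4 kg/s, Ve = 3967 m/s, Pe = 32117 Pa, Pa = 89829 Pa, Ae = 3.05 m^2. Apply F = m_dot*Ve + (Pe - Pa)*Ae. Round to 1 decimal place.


Step 1: Momentum thrust = m_dot * Ve = 491.4 * 3967 = 1949383.8 N
Step 2: Pressure thrust = (Pe - Pa) * Ae = (32117 - 89829) * 3.05 = -176021.60 N
Step 3: Total thrust F = 1949383.8 + -176021.60 = 1773362.2 N

1773362.2


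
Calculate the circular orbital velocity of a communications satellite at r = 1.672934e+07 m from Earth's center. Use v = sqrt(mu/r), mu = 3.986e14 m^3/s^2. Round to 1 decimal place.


Step 1: mu / r = 3.986e14 / 1.672934e+07 = 23826403.1934
Step 2: v = sqrt(23826403.1934) = 4881.2 m/s

4881.2


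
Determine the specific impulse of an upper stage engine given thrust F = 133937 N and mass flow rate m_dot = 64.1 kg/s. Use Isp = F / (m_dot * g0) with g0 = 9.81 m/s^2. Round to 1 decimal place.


Step 1: m_dot * g0 = 64.1 * 9.81 = 628.82
Step 2: Isp = 133937 / 628.82 = 213.0 s

213.0


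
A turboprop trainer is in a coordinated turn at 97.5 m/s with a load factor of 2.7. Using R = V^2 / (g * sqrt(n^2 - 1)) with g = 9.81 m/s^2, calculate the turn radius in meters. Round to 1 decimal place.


Step 1: V^2 = 97.5^2 = 9506.25
Step 2: n^2 - 1 = 2.7^2 - 1 = 6.29
Step 3: sqrt(6.29) = 2.507987
Step 4: R = 9506.25 / (9.81 * 2.507987) = 386.4 m

386.4


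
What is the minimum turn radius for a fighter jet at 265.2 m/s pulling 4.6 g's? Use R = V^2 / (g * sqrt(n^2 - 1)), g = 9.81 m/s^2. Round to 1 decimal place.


Step 1: V^2 = 265.2^2 = 70331.04
Step 2: n^2 - 1 = 4.6^2 - 1 = 20.16
Step 3: sqrt(20.16) = 4.489989
Step 4: R = 70331.04 / (9.81 * 4.489989) = 1596.7 m

1596.7


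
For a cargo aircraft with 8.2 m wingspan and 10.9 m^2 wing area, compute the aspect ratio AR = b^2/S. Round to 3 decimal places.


Step 1: b^2 = 8.2^2 = 67.24
Step 2: AR = 67.24 / 10.9 = 6.169

6.169


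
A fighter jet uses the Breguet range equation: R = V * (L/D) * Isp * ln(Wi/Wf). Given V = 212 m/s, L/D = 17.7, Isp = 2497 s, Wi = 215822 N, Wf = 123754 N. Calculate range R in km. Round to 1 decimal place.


Step 1: Coefficient = V * (L/D) * Isp = 212 * 17.7 * 2497 = 9369742.8 m
Step 2: Wi/Wf = 215822 / 123754 = 1.74396
Step 3: ln(1.74396) = 0.556158
Step 4: R = 9369742.8 * 0.556158 = 5211059.9 m = 5211.1 km

5211.1


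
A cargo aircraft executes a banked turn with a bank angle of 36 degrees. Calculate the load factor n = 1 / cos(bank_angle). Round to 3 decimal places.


Step 1: Convert 36 degrees to radians = 0.628319
Step 2: cos(36 deg) = 0.809017
Step 3: n = 1 / 0.809017 = 1.236

1.236


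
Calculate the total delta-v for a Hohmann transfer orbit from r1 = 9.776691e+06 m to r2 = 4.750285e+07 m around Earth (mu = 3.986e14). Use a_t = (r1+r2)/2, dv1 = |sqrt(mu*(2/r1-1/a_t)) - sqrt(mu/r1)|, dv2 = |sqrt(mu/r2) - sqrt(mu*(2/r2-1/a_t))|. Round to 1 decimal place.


Step 1: Transfer semi-major axis a_t = (9.776691e+06 + 4.750285e+07) / 2 = 2.863977e+07 m
Step 2: v1 (circular at r1) = sqrt(mu/r1) = 6385.17 m/s
Step 3: v_t1 = sqrt(mu*(2/r1 - 1/a_t)) = 8223.33 m/s
Step 4: dv1 = |8223.33 - 6385.17| = 1838.16 m/s
Step 5: v2 (circular at r2) = 2896.74 m/s, v_t2 = 1692.47 m/s
Step 6: dv2 = |2896.74 - 1692.47| = 1204.27 m/s
Step 7: Total delta-v = 1838.16 + 1204.27 = 3042.4 m/s

3042.4


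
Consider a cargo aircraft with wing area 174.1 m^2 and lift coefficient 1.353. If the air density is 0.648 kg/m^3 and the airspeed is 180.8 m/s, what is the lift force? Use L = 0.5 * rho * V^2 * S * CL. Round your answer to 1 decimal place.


Step 1: Calculate dynamic pressure q = 0.5 * 0.648 * 180.8^2 = 0.5 * 0.648 * 32688.64 = 10591.1194 Pa
Step 2: Multiply by wing area and lift coefficient: L = 10591.1194 * 174.1 * 1.353
Step 3: L = 1843913.8806 * 1.353 = 2494815.5 N

2494815.5


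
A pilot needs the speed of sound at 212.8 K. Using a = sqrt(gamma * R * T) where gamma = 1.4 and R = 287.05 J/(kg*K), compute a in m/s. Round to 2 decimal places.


Step 1: gamma * R * T = 1.4 * 287.05 * 212.8 = 85517.936
Step 2: a = sqrt(85517.936) = 292.43 m/s

292.43


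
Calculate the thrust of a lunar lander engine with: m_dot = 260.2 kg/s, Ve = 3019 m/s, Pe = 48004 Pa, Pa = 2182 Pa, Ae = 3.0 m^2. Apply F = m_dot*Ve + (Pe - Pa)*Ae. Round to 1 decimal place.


Step 1: Momentum thrust = m_dot * Ve = 260.2 * 3019 = 785543.8 N
Step 2: Pressure thrust = (Pe - Pa) * Ae = (48004 - 2182) * 3.0 = 137466.0 N
Step 3: Total thrust F = 785543.8 + 137466.0 = 923009.8 N

923009.8


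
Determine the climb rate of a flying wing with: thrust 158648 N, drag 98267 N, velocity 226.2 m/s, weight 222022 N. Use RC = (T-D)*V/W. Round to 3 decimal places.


Step 1: Excess thrust = T - D = 158648 - 98267 = 60381 N
Step 2: Excess power = 60381 * 226.2 = 13658182.2 W
Step 3: RC = 13658182.2 / 222022 = 61.517 m/s

61.517


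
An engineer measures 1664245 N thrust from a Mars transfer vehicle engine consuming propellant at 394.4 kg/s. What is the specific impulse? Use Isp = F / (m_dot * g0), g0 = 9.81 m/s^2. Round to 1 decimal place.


Step 1: m_dot * g0 = 394.4 * 9.81 = 3869.06
Step 2: Isp = 1664245 / 3869.06 = 430.1 s

430.1


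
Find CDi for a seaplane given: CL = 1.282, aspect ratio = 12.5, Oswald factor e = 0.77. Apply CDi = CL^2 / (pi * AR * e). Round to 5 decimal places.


Step 1: CL^2 = 1.282^2 = 1.643524
Step 2: pi * AR * e = 3.14159 * 12.5 * 0.77 = 30.237829
Step 3: CDi = 1.643524 / 30.237829 = 0.05435

0.05435


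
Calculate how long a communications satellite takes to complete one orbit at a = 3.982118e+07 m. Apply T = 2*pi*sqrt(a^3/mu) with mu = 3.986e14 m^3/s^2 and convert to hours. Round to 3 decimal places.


Step 1: a^3 / mu = 6.314550e+22 / 3.986e14 = 1.584182e+08
Step 2: sqrt(1.584182e+08) = 12586.4293 s
Step 3: T = 2*pi * 12586.4293 = 79082.87 s
Step 4: T in hours = 79082.87 / 3600 = 21.967 hours

21.967


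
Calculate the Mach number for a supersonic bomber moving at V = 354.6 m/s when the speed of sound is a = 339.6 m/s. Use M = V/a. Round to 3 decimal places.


Step 1: M = V / a = 354.6 / 339.6
Step 2: M = 1.044

1.044


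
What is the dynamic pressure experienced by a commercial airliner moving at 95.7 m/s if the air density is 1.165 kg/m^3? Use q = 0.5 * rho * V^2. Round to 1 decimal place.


Step 1: V^2 = 95.7^2 = 9158.49
Step 2: q = 0.5 * 1.165 * 9158.49
Step 3: q = 5334.8 Pa

5334.8


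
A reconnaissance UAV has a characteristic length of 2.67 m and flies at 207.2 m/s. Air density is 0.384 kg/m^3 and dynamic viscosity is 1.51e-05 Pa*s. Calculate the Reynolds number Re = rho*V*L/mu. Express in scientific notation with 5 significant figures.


Step 1: Numerator = rho * V * L = 0.384 * 207.2 * 2.67 = 212.438016
Step 2: Re = 212.438016 / 1.51e-05
Step 3: Re = 1.4069e+07

1.4069e+07


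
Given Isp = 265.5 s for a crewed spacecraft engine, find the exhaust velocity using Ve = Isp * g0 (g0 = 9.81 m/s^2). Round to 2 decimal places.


Step 1: Ve = Isp * g0 = 265.5 * 9.81
Step 2: Ve = 2604.56 m/s

2604.56


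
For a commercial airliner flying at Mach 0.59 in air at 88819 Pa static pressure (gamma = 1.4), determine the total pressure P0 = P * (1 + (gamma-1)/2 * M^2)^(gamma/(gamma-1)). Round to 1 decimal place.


Step 1: (gamma-1)/2 * M^2 = 0.2 * 0.3481 = 0.06962
Step 2: 1 + 0.06962 = 1.06962
Step 3: Exponent gamma/(gamma-1) = 3.5
Step 4: P0 = 88819 * 1.06962^3.5 = 112411.1 Pa

112411.1


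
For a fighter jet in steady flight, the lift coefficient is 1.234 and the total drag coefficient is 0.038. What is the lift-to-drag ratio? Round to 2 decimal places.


Step 1: L/D = CL / CD = 1.234 / 0.038
Step 2: L/D = 32.47

32.47


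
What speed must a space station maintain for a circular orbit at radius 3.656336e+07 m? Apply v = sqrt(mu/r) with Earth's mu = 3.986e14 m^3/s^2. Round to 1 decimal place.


Step 1: mu / r = 3.986e14 / 3.656336e+07 = 10901623.9208
Step 2: v = sqrt(10901623.9208) = 3301.8 m/s

3301.8


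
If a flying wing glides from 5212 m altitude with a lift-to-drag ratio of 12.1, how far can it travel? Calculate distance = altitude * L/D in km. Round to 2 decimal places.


Step 1: Glide distance = altitude * L/D = 5212 * 12.1 = 63065.2 m
Step 2: Convert to km: 63065.2 / 1000 = 63.07 km

63.07


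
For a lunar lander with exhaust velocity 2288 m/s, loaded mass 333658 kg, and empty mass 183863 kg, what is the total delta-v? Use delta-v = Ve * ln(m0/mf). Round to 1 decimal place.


Step 1: Mass ratio m0/mf = 333658 / 183863 = 1.81471
Step 2: ln(1.81471) = 0.595926
Step 3: delta-v = 2288 * 0.595926 = 1363.5 m/s

1363.5


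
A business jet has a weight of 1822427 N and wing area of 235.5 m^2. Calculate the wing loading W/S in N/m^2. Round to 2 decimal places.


Step 1: Wing loading = W / S = 1822427 / 235.5
Step 2: Wing loading = 7738.54 N/m^2

7738.54


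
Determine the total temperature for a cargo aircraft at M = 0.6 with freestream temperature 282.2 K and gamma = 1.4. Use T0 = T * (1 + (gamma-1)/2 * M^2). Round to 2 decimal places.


Step 1: (gamma-1)/2 = 0.2
Step 2: M^2 = 0.36
Step 3: 1 + 0.2 * 0.36 = 1.072
Step 4: T0 = 282.2 * 1.072 = 302.52 K

302.52


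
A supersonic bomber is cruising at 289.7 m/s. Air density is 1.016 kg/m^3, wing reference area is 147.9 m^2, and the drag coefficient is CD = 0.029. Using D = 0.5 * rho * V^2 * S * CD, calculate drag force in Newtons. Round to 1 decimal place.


Step 1: Dynamic pressure q = 0.5 * 1.016 * 289.7^2 = 42634.4537 Pa
Step 2: Drag D = q * S * CD = 42634.4537 * 147.9 * 0.029
Step 3: D = 182863.4 N

182863.4


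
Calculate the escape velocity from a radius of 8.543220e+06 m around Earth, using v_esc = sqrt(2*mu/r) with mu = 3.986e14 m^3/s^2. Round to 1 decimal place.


Step 1: 2*mu/r = 2 * 3.986e14 / 8.543220e+06 = 93313762.2583
Step 2: v_esc = sqrt(93313762.2583) = 9659.9 m/s

9659.9


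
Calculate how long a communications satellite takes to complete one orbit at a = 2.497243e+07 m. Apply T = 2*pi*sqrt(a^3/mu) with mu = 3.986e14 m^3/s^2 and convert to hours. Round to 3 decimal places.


Step 1: a^3 / mu = 1.557336e+22 / 3.986e14 = 3.907015e+07
Step 2: sqrt(3.907015e+07) = 6250.6123 s
Step 3: T = 2*pi * 6250.6123 = 39273.76 s
Step 4: T in hours = 39273.76 / 3600 = 10.909 hours

10.909


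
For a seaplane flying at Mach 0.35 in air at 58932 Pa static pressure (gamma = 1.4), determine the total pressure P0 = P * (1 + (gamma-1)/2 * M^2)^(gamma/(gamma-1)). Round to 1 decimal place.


Step 1: (gamma-1)/2 * M^2 = 0.2 * 0.1225 = 0.0245
Step 2: 1 + 0.0245 = 1.0245
Step 3: Exponent gamma/(gamma-1) = 3.5
Step 4: P0 = 58932 * 1.0245^3.5 = 64142.1 Pa

64142.1


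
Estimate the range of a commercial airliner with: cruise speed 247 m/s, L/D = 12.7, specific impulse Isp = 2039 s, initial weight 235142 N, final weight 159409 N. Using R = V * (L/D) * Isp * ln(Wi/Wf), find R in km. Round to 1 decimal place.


Step 1: Coefficient = V * (L/D) * Isp = 247 * 12.7 * 2039 = 6396139.1 m
Step 2: Wi/Wf = 235142 / 159409 = 1.475086
Step 3: ln(1.475086) = 0.388716
Step 4: R = 6396139.1 * 0.388716 = 2486283.9 m = 2486.3 km

2486.3


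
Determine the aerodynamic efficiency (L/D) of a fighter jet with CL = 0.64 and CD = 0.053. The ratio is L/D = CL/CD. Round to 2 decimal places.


Step 1: L/D = CL / CD = 0.64 / 0.053
Step 2: L/D = 12.08

12.08


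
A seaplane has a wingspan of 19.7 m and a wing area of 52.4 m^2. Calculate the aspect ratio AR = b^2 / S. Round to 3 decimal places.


Step 1: b^2 = 19.7^2 = 388.09
Step 2: AR = 388.09 / 52.4 = 7.406

7.406


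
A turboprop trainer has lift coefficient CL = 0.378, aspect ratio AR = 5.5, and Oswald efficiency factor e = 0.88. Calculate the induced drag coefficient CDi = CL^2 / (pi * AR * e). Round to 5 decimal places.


Step 1: CL^2 = 0.378^2 = 0.142884
Step 2: pi * AR * e = 3.14159 * 5.5 * 0.88 = 15.205308
Step 3: CDi = 0.142884 / 15.205308 = 0.00940

0.00940


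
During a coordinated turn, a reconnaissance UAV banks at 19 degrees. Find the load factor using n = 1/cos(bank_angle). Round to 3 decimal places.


Step 1: Convert 19 degrees to radians = 0.331613
Step 2: cos(19 deg) = 0.945519
Step 3: n = 1 / 0.945519 = 1.058

1.058


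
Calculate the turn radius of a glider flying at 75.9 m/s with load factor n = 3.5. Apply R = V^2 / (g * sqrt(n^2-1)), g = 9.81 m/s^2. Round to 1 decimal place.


Step 1: V^2 = 75.9^2 = 5760.81
Step 2: n^2 - 1 = 3.5^2 - 1 = 11.25
Step 3: sqrt(11.25) = 3.354102
Step 4: R = 5760.81 / (9.81 * 3.354102) = 175.1 m

175.1


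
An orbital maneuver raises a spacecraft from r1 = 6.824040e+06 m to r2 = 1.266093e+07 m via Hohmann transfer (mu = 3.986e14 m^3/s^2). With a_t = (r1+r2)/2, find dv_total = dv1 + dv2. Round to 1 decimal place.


Step 1: Transfer semi-major axis a_t = (6.824040e+06 + 1.266093e+07) / 2 = 9.742485e+06 m
Step 2: v1 (circular at r1) = sqrt(mu/r1) = 7642.72 m/s
Step 3: v_t1 = sqrt(mu*(2/r1 - 1/a_t)) = 8712.56 m/s
Step 4: dv1 = |8712.56 - 7642.72| = 1069.84 m/s
Step 5: v2 (circular at r2) = 5610.94 m/s, v_t2 = 4695.93 m/s
Step 6: dv2 = |5610.94 - 4695.93| = 915.01 m/s
Step 7: Total delta-v = 1069.84 + 915.01 = 1984.9 m/s

1984.9


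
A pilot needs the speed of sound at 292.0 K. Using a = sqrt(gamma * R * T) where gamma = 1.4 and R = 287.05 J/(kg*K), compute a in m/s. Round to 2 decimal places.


Step 1: gamma * R * T = 1.4 * 287.05 * 292.0 = 117346.04
Step 2: a = sqrt(117346.04) = 342.56 m/s

342.56


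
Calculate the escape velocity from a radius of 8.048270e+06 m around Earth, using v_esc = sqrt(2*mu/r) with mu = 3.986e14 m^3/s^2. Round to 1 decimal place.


Step 1: 2*mu/r = 2 * 3.986e14 / 8.048270e+06 = 99052342.9259
Step 2: v_esc = sqrt(99052342.9259) = 9952.5 m/s

9952.5


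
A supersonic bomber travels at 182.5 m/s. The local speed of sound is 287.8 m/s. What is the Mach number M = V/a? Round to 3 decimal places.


Step 1: M = V / a = 182.5 / 287.8
Step 2: M = 0.634

0.634


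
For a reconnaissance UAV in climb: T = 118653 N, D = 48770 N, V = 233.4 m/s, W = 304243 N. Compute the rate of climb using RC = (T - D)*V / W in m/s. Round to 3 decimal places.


Step 1: Excess thrust = T - D = 118653 - 48770 = 69883 N
Step 2: Excess power = 69883 * 233.4 = 16310692.2 W
Step 3: RC = 16310692.2 / 304243 = 53.611 m/s

53.611


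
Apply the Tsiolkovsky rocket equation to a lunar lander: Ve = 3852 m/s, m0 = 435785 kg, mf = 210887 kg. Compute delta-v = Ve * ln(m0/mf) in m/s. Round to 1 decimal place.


Step 1: Mass ratio m0/mf = 435785 / 210887 = 2.066438
Step 2: ln(2.066438) = 0.725827
Step 3: delta-v = 3852 * 0.725827 = 2795.9 m/s

2795.9


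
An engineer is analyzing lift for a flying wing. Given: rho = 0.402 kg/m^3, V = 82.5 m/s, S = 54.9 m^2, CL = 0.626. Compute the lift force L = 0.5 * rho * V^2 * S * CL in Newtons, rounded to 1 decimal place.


Step 1: Calculate dynamic pressure q = 0.5 * 0.402 * 82.5^2 = 0.5 * 0.402 * 6806.25 = 1368.0563 Pa
Step 2: Multiply by wing area and lift coefficient: L = 1368.0563 * 54.9 * 0.626
Step 3: L = 75106.2881 * 0.626 = 47016.5 N

47016.5


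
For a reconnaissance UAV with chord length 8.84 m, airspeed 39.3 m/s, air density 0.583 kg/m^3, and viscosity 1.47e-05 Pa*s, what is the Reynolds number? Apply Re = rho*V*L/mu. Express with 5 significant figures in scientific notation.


Step 1: Numerator = rho * V * L = 0.583 * 39.3 * 8.84 = 202.541196
Step 2: Re = 202.541196 / 1.47e-05
Step 3: Re = 1.3778e+07

1.3778e+07


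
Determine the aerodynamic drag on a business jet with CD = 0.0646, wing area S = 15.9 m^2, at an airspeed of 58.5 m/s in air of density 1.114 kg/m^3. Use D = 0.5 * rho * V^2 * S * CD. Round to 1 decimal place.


Step 1: Dynamic pressure q = 0.5 * 1.114 * 58.5^2 = 1906.1933 Pa
Step 2: Drag D = q * S * CD = 1906.1933 * 15.9 * 0.0646
Step 3: D = 1957.9 N

1957.9


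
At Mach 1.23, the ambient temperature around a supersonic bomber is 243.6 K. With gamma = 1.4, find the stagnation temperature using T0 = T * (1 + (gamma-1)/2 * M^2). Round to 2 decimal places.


Step 1: (gamma-1)/2 = 0.2
Step 2: M^2 = 1.5129
Step 3: 1 + 0.2 * 1.5129 = 1.30258
Step 4: T0 = 243.6 * 1.30258 = 317.31 K

317.31


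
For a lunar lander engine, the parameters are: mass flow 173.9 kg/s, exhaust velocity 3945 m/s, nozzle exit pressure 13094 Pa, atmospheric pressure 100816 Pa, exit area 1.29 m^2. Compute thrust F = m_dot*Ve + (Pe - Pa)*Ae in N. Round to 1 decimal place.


Step 1: Momentum thrust = m_dot * Ve = 173.9 * 3945 = 686035.5 N
Step 2: Pressure thrust = (Pe - Pa) * Ae = (13094 - 100816) * 1.29 = -113161.38 N
Step 3: Total thrust F = 686035.5 + -113161.38 = 572874.1 N

572874.1


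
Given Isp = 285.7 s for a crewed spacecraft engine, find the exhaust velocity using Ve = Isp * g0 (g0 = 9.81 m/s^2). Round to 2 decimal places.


Step 1: Ve = Isp * g0 = 285.7 * 9.81
Step 2: Ve = 2802.72 m/s

2802.72


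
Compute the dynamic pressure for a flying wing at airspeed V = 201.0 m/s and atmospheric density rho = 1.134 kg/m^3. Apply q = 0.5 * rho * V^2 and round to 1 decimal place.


Step 1: V^2 = 201.0^2 = 40401.0
Step 2: q = 0.5 * 1.134 * 40401.0
Step 3: q = 22907.4 Pa

22907.4


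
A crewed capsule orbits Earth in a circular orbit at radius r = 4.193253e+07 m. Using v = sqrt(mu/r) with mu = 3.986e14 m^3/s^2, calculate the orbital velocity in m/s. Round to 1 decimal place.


Step 1: mu / r = 3.986e14 / 4.193253e+07 = 9505746.4932
Step 2: v = sqrt(9505746.4932) = 3083.1 m/s

3083.1


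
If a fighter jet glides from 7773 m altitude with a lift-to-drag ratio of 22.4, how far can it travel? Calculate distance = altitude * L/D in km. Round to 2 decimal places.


Step 1: Glide distance = altitude * L/D = 7773 * 22.4 = 174115.2 m
Step 2: Convert to km: 174115.2 / 1000 = 174.12 km

174.12


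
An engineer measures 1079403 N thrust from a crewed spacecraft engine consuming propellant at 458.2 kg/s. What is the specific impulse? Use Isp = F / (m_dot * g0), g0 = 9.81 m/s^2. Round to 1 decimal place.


Step 1: m_dot * g0 = 458.2 * 9.81 = 4494.94
Step 2: Isp = 1079403 / 4494.94 = 240.1 s

240.1


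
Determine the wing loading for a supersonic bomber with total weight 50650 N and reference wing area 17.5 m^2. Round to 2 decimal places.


Step 1: Wing loading = W / S = 50650 / 17.5
Step 2: Wing loading = 2894.29 N/m^2

2894.29


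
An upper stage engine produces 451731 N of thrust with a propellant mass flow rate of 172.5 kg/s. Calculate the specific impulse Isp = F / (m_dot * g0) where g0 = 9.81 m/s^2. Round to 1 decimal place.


Step 1: m_dot * g0 = 172.5 * 9.81 = 1692.23
Step 2: Isp = 451731 / 1692.23 = 266.9 s

266.9


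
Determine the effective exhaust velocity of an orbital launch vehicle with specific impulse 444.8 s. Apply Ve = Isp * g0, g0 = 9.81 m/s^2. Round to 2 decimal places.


Step 1: Ve = Isp * g0 = 444.8 * 9.81
Step 2: Ve = 4363.49 m/s

4363.49


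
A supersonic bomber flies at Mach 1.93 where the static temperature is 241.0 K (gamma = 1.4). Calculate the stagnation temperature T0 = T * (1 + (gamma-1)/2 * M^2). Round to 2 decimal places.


Step 1: (gamma-1)/2 = 0.2
Step 2: M^2 = 3.7249
Step 3: 1 + 0.2 * 3.7249 = 1.74498
Step 4: T0 = 241.0 * 1.74498 = 420.54 K

420.54


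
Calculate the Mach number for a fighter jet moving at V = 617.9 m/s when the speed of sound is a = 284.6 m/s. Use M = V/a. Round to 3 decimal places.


Step 1: M = V / a = 617.9 / 284.6
Step 2: M = 2.171

2.171


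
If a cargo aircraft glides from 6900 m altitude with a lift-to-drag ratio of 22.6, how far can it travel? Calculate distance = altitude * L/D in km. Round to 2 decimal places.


Step 1: Glide distance = altitude * L/D = 6900 * 22.6 = 155940.0 m
Step 2: Convert to km: 155940.0 / 1000 = 155.94 km

155.94


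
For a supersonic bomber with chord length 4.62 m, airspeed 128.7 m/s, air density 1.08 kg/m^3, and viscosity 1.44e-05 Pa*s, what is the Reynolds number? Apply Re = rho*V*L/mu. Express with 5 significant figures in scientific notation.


Step 1: Numerator = rho * V * L = 1.08 * 128.7 * 4.62 = 642.16152
Step 2: Re = 642.16152 / 1.44e-05
Step 3: Re = 4.4595e+07

4.4595e+07


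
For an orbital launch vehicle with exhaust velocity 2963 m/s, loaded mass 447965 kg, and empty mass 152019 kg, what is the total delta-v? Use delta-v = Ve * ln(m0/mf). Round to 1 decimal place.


Step 1: Mass ratio m0/mf = 447965 / 152019 = 2.94677
Step 2: ln(2.94677) = 1.08071
Step 3: delta-v = 2963 * 1.08071 = 3202.1 m/s

3202.1


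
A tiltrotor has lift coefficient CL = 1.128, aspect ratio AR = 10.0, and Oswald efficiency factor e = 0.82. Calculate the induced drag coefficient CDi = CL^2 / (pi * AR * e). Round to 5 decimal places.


Step 1: CL^2 = 1.128^2 = 1.272384
Step 2: pi * AR * e = 3.14159 * 10.0 * 0.82 = 25.76106
Step 3: CDi = 1.272384 / 25.76106 = 0.04939

0.04939


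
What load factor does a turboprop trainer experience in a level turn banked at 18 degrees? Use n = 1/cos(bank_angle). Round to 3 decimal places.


Step 1: Convert 18 degrees to radians = 0.314159
Step 2: cos(18 deg) = 0.951057
Step 3: n = 1 / 0.951057 = 1.051

1.051


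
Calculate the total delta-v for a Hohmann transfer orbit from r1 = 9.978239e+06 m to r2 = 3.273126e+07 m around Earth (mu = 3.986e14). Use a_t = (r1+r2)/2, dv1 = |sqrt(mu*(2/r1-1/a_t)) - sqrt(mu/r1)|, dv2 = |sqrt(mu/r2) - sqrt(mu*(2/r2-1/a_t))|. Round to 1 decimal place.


Step 1: Transfer semi-major axis a_t = (9.978239e+06 + 3.273126e+07) / 2 = 2.135475e+07 m
Step 2: v1 (circular at r1) = sqrt(mu/r1) = 6320.36 m/s
Step 3: v_t1 = sqrt(mu*(2/r1 - 1/a_t)) = 7824.85 m/s
Step 4: dv1 = |7824.85 - 6320.36| = 1504.49 m/s
Step 5: v2 (circular at r2) = 3489.69 m/s, v_t2 = 2385.43 m/s
Step 6: dv2 = |3489.69 - 2385.43| = 1104.26 m/s
Step 7: Total delta-v = 1504.49 + 1104.26 = 2608.7 m/s

2608.7


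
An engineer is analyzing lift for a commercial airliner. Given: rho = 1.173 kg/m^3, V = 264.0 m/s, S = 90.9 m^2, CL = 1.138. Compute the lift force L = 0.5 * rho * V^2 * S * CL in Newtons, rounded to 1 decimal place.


Step 1: Calculate dynamic pressure q = 0.5 * 1.173 * 264.0^2 = 0.5 * 1.173 * 69696.0 = 40876.704 Pa
Step 2: Multiply by wing area and lift coefficient: L = 40876.704 * 90.9 * 1.138
Step 3: L = 3715692.3936 * 1.138 = 4228457.9 N

4228457.9


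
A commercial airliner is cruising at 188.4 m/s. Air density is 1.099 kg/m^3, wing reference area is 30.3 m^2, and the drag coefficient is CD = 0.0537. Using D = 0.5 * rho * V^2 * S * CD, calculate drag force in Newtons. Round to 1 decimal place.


Step 1: Dynamic pressure q = 0.5 * 1.099 * 188.4^2 = 19504.2607 Pa
Step 2: Drag D = q * S * CD = 19504.2607 * 30.3 * 0.0537
Step 3: D = 31735.6 N

31735.6


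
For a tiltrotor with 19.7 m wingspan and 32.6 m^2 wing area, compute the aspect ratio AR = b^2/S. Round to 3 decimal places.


Step 1: b^2 = 19.7^2 = 388.09
Step 2: AR = 388.09 / 32.6 = 11.905

11.905


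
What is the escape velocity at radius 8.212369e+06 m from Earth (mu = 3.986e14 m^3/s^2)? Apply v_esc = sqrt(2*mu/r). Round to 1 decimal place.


Step 1: 2*mu/r = 2 * 3.986e14 / 8.212369e+06 = 97073085.732
Step 2: v_esc = sqrt(97073085.732) = 9852.6 m/s

9852.6


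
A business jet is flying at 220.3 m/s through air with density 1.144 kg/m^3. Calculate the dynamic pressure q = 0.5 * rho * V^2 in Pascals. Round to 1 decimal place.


Step 1: V^2 = 220.3^2 = 48532.09
Step 2: q = 0.5 * 1.144 * 48532.09
Step 3: q = 27760.4 Pa

27760.4


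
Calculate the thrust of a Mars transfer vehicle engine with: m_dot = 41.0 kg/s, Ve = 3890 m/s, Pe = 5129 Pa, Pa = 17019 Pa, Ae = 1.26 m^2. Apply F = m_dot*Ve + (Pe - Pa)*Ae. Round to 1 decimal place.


Step 1: Momentum thrust = m_dot * Ve = 41.0 * 3890 = 159490.0 N
Step 2: Pressure thrust = (Pe - Pa) * Ae = (5129 - 17019) * 1.26 = -14981.40 N
Step 3: Total thrust F = 159490.0 + -14981.40 = 144508.6 N

144508.6


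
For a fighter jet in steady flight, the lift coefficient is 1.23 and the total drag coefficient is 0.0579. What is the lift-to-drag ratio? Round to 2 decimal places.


Step 1: L/D = CL / CD = 1.23 / 0.0579
Step 2: L/D = 21.24

21.24


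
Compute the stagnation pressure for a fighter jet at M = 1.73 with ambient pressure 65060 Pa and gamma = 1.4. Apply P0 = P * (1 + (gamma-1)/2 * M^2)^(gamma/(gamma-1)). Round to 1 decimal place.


Step 1: (gamma-1)/2 * M^2 = 0.2 * 2.9929 = 0.59858
Step 2: 1 + 0.59858 = 1.59858
Step 3: Exponent gamma/(gamma-1) = 3.5
Step 4: P0 = 65060 * 1.59858^3.5 = 336034.9 Pa

336034.9


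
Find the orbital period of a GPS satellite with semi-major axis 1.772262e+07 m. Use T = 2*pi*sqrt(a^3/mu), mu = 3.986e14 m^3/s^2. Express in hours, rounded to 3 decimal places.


Step 1: a^3 / mu = 5.566520e+21 / 3.986e14 = 1.396518e+07
Step 2: sqrt(1.396518e+07) = 3737.0012 s
Step 3: T = 2*pi * 3737.0012 = 23480.27 s
Step 4: T in hours = 23480.27 / 3600 = 6.522 hours

6.522


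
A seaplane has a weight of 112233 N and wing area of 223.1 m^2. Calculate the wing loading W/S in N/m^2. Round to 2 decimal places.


Step 1: Wing loading = W / S = 112233 / 223.1
Step 2: Wing loading = 503.06 N/m^2

503.06


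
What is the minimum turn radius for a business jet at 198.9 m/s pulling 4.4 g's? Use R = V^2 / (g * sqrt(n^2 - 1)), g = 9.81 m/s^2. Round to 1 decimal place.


Step 1: V^2 = 198.9^2 = 39561.21
Step 2: n^2 - 1 = 4.4^2 - 1 = 18.36
Step 3: sqrt(18.36) = 4.284857
Step 4: R = 39561.21 / (9.81 * 4.284857) = 941.2 m

941.2


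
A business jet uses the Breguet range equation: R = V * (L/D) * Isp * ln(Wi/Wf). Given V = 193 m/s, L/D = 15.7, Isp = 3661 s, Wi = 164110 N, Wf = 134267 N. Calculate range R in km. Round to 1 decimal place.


Step 1: Coefficient = V * (L/D) * Isp = 193 * 15.7 * 3661 = 11093196.1 m
Step 2: Wi/Wf = 164110 / 134267 = 1.222266
Step 3: ln(1.222266) = 0.200707
Step 4: R = 11093196.1 * 0.200707 = 2226477.4 m = 2226.5 km

2226.5


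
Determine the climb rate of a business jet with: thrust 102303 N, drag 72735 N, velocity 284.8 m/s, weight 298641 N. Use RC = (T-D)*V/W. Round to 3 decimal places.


Step 1: Excess thrust = T - D = 102303 - 72735 = 29568 N
Step 2: Excess power = 29568 * 284.8 = 8420966.4 W
Step 3: RC = 8420966.4 / 298641 = 28.198 m/s

28.198


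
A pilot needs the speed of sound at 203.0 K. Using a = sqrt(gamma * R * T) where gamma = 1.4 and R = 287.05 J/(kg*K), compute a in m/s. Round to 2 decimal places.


Step 1: gamma * R * T = 1.4 * 287.05 * 203.0 = 81579.61
Step 2: a = sqrt(81579.61) = 285.62 m/s

285.62


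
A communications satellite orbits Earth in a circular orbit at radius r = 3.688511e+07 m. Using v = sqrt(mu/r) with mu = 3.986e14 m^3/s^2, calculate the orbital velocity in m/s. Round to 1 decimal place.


Step 1: mu / r = 3.986e14 / 3.688511e+07 = 10806528.7049
Step 2: v = sqrt(10806528.7049) = 3287.3 m/s

3287.3


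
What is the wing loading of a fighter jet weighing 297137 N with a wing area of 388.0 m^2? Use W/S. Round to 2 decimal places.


Step 1: Wing loading = W / S = 297137 / 388.0
Step 2: Wing loading = 765.82 N/m^2

765.82


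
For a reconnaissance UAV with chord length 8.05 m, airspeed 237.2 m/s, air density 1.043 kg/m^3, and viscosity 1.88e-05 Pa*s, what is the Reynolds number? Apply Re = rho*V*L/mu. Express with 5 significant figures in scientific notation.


Step 1: Numerator = rho * V * L = 1.043 * 237.2 * 8.05 = 1991.56678
Step 2: Re = 1991.56678 / 1.88e-05
Step 3: Re = 1.0593e+08

1.0593e+08


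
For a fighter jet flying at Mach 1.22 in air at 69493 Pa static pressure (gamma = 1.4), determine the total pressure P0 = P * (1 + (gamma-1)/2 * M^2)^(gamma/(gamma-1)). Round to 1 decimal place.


Step 1: (gamma-1)/2 * M^2 = 0.2 * 1.4884 = 0.29768
Step 2: 1 + 0.29768 = 1.29768
Step 3: Exponent gamma/(gamma-1) = 3.5
Step 4: P0 = 69493 * 1.29768^3.5 = 172992.7 Pa

172992.7


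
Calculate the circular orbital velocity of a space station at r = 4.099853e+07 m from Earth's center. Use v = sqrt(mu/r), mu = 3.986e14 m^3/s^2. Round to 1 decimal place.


Step 1: mu / r = 3.986e14 / 4.099853e+07 = 9722299.7995
Step 2: v = sqrt(9722299.7995) = 3118.1 m/s

3118.1


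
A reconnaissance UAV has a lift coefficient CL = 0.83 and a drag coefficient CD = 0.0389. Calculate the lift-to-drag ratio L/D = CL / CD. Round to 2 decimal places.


Step 1: L/D = CL / CD = 0.83 / 0.0389
Step 2: L/D = 21.34

21.34


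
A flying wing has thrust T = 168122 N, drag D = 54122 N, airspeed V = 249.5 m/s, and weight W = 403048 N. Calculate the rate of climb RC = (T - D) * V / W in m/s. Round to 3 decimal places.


Step 1: Excess thrust = T - D = 168122 - 54122 = 114000 N
Step 2: Excess power = 114000 * 249.5 = 28443000.0 W
Step 3: RC = 28443000.0 / 403048 = 70.570 m/s

70.570


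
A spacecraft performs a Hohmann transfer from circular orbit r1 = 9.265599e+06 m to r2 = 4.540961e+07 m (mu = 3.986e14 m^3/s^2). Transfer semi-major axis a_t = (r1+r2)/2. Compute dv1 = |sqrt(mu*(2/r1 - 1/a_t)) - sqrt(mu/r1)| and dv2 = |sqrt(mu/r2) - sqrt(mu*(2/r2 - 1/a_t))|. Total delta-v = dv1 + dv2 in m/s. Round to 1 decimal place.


Step 1: Transfer semi-major axis a_t = (9.265599e+06 + 4.540961e+07) / 2 = 2.733760e+07 m
Step 2: v1 (circular at r1) = sqrt(mu/r1) = 6558.91 m/s
Step 3: v_t1 = sqrt(mu*(2/r1 - 1/a_t)) = 8453.29 m/s
Step 4: dv1 = |8453.29 - 6558.91| = 1894.37 m/s
Step 5: v2 (circular at r2) = 2962.75 m/s, v_t2 = 1724.85 m/s
Step 6: dv2 = |2962.75 - 1724.85| = 1237.9 m/s
Step 7: Total delta-v = 1894.37 + 1237.9 = 3132.3 m/s

3132.3


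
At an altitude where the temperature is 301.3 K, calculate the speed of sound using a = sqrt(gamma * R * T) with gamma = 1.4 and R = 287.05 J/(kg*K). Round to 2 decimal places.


Step 1: gamma * R * T = 1.4 * 287.05 * 301.3 = 121083.431
Step 2: a = sqrt(121083.431) = 347.97 m/s

347.97


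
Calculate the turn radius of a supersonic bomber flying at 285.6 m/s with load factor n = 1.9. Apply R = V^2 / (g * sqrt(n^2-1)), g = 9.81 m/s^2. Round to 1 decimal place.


Step 1: V^2 = 285.6^2 = 81567.36
Step 2: n^2 - 1 = 1.9^2 - 1 = 2.61
Step 3: sqrt(2.61) = 1.615549
Step 4: R = 81567.36 / (9.81 * 1.615549) = 5146.7 m

5146.7


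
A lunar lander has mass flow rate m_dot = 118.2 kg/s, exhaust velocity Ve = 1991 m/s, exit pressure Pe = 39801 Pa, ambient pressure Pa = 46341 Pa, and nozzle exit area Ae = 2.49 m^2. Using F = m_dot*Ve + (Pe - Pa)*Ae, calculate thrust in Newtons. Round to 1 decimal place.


Step 1: Momentum thrust = m_dot * Ve = 118.2 * 1991 = 235336.2 N
Step 2: Pressure thrust = (Pe - Pa) * Ae = (39801 - 46341) * 2.49 = -16284.60 N
Step 3: Total thrust F = 235336.2 + -16284.60 = 219051.6 N

219051.6


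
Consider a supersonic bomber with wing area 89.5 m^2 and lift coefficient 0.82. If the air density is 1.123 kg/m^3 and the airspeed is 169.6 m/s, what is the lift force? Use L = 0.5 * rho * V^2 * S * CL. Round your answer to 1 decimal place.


Step 1: Calculate dynamic pressure q = 0.5 * 1.123 * 169.6^2 = 0.5 * 1.123 * 28764.16 = 16151.0758 Pa
Step 2: Multiply by wing area and lift coefficient: L = 16151.0758 * 89.5 * 0.82
Step 3: L = 1445521.2877 * 0.82 = 1185327.5 N

1185327.5


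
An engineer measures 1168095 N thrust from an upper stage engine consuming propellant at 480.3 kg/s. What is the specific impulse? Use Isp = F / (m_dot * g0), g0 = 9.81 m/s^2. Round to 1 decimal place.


Step 1: m_dot * g0 = 480.3 * 9.81 = 4711.74
Step 2: Isp = 1168095 / 4711.74 = 247.9 s

247.9


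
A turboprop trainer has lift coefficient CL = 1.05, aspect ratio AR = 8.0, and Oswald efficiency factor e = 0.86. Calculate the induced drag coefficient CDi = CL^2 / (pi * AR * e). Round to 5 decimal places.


Step 1: CL^2 = 1.05^2 = 1.1025
Step 2: pi * AR * e = 3.14159 * 8.0 * 0.86 = 21.614157
Step 3: CDi = 1.1025 / 21.614157 = 0.05101

0.05101


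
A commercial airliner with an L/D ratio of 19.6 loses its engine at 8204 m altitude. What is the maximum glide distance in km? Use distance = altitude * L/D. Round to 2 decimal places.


Step 1: Glide distance = altitude * L/D = 8204 * 19.6 = 160798.4 m
Step 2: Convert to km: 160798.4 / 1000 = 160.80 km

160.80


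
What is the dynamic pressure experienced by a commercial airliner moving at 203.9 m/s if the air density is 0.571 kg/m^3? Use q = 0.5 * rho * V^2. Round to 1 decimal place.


Step 1: V^2 = 203.9^2 = 41575.21
Step 2: q = 0.5 * 0.571 * 41575.21
Step 3: q = 11869.7 Pa

11869.7


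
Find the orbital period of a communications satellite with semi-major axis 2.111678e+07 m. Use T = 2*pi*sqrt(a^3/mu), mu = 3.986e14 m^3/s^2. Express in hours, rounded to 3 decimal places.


Step 1: a^3 / mu = 9.416361e+21 / 3.986e14 = 2.362358e+07
Step 2: sqrt(2.362358e+07) = 4860.4099 s
Step 3: T = 2*pi * 4860.4099 = 30538.86 s
Step 4: T in hours = 30538.86 / 3600 = 8.483 hours

8.483


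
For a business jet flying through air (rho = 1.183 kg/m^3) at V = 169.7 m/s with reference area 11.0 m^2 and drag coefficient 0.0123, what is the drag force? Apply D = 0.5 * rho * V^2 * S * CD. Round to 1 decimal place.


Step 1: Dynamic pressure q = 0.5 * 1.183 * 169.7^2 = 17034.0702 Pa
Step 2: Drag D = q * S * CD = 17034.0702 * 11.0 * 0.0123
Step 3: D = 2304.7 N

2304.7


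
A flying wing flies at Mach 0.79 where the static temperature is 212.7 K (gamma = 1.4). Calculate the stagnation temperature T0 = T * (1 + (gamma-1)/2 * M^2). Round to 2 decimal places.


Step 1: (gamma-1)/2 = 0.2
Step 2: M^2 = 0.6241
Step 3: 1 + 0.2 * 0.6241 = 1.12482
Step 4: T0 = 212.7 * 1.12482 = 239.25 K

239.25


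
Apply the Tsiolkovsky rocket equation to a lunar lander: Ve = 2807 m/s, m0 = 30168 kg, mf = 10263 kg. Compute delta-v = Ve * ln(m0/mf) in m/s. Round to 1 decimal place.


Step 1: Mass ratio m0/mf = 30168 / 10263 = 2.939491
Step 2: ln(2.939491) = 1.078237
Step 3: delta-v = 2807 * 1.078237 = 3026.6 m/s

3026.6


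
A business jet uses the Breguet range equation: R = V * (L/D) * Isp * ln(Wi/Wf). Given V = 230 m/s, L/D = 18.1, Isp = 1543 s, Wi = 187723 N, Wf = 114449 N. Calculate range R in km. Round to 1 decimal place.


Step 1: Coefficient = V * (L/D) * Isp = 230 * 18.1 * 1543 = 6423509.0 m
Step 2: Wi/Wf = 187723 / 114449 = 1.640233
Step 3: ln(1.640233) = 0.494838
Step 4: R = 6423509.0 * 0.494838 = 3178597.4 m = 3178.6 km

3178.6


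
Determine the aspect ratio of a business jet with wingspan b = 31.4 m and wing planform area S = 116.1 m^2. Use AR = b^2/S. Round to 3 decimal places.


Step 1: b^2 = 31.4^2 = 985.96
Step 2: AR = 985.96 / 116.1 = 8.492

8.492


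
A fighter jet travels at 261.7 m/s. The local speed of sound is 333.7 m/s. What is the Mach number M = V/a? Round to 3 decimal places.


Step 1: M = V / a = 261.7 / 333.7
Step 2: M = 0.784

0.784


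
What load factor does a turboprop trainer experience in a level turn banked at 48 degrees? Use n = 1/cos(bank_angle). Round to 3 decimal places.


Step 1: Convert 48 degrees to radians = 0.837758
Step 2: cos(48 deg) = 0.669131
Step 3: n = 1 / 0.669131 = 1.494

1.494


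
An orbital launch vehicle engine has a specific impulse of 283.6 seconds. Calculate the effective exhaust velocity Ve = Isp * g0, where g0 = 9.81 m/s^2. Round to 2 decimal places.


Step 1: Ve = Isp * g0 = 283.6 * 9.81
Step 2: Ve = 2782.12 m/s

2782.12


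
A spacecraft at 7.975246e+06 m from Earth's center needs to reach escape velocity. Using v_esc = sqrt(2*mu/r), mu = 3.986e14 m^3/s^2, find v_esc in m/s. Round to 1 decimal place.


Step 1: 2*mu/r = 2 * 3.986e14 / 7.975246e+06 = 99959299.0611
Step 2: v_esc = sqrt(99959299.0611) = 9998.0 m/s

9998.0


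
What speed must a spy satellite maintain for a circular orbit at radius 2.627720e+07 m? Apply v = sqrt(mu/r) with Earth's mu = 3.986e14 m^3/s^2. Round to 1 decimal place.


Step 1: mu / r = 3.986e14 / 2.627720e+07 = 15169043.886
Step 2: v = sqrt(15169043.886) = 3894.7 m/s

3894.7


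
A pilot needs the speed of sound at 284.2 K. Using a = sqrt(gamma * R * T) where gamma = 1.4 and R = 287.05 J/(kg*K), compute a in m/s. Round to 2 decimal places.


Step 1: gamma * R * T = 1.4 * 287.05 * 284.2 = 114211.454
Step 2: a = sqrt(114211.454) = 337.95 m/s

337.95


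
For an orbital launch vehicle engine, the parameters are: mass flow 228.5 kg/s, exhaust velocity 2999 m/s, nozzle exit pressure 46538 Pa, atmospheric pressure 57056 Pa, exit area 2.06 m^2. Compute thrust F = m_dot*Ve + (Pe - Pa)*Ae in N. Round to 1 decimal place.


Step 1: Momentum thrust = m_dot * Ve = 228.5 * 2999 = 685271.5 N
Step 2: Pressure thrust = (Pe - Pa) * Ae = (46538 - 57056) * 2.06 = -21667.08 N
Step 3: Total thrust F = 685271.5 + -21667.08 = 663604.4 N

663604.4


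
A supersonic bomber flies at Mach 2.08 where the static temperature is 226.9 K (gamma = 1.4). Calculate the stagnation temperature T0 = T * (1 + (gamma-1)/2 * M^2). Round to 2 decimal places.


Step 1: (gamma-1)/2 = 0.2
Step 2: M^2 = 4.3264
Step 3: 1 + 0.2 * 4.3264 = 1.86528
Step 4: T0 = 226.9 * 1.86528 = 423.23 K

423.23


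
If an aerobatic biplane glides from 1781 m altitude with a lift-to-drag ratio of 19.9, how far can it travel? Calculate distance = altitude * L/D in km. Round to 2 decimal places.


Step 1: Glide distance = altitude * L/D = 1781 * 19.9 = 35441.9 m
Step 2: Convert to km: 35441.9 / 1000 = 35.44 km

35.44


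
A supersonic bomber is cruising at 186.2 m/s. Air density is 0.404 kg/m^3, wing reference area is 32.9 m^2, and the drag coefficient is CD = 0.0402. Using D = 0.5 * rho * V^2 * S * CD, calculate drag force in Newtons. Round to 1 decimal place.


Step 1: Dynamic pressure q = 0.5 * 0.404 * 186.2^2 = 7003.4289 Pa
Step 2: Drag D = q * S * CD = 7003.4289 * 32.9 * 0.0402
Step 3: D = 9262.6 N

9262.6


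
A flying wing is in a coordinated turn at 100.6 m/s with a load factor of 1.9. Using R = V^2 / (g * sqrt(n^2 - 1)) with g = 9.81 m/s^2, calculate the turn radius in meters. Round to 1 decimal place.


Step 1: V^2 = 100.6^2 = 10120.36
Step 2: n^2 - 1 = 1.9^2 - 1 = 2.61
Step 3: sqrt(2.61) = 1.615549
Step 4: R = 10120.36 / (9.81 * 1.615549) = 638.6 m

638.6


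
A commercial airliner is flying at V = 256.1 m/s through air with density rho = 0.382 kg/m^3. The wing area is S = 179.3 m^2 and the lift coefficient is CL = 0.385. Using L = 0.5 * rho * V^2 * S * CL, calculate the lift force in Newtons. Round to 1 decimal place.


Step 1: Calculate dynamic pressure q = 0.5 * 0.382 * 256.1^2 = 0.5 * 0.382 * 65587.21 = 12527.1571 Pa
Step 2: Multiply by wing area and lift coefficient: L = 12527.1571 * 179.3 * 0.385
Step 3: L = 2246119.2698 * 0.385 = 864755.9 N

864755.9


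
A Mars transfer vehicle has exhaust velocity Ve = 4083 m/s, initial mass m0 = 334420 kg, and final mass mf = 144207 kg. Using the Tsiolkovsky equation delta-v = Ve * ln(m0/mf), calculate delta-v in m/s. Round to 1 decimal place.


Step 1: Mass ratio m0/mf = 334420 / 144207 = 2.319028
Step 2: ln(2.319028) = 0.841148
Step 3: delta-v = 4083 * 0.841148 = 3434.4 m/s

3434.4
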